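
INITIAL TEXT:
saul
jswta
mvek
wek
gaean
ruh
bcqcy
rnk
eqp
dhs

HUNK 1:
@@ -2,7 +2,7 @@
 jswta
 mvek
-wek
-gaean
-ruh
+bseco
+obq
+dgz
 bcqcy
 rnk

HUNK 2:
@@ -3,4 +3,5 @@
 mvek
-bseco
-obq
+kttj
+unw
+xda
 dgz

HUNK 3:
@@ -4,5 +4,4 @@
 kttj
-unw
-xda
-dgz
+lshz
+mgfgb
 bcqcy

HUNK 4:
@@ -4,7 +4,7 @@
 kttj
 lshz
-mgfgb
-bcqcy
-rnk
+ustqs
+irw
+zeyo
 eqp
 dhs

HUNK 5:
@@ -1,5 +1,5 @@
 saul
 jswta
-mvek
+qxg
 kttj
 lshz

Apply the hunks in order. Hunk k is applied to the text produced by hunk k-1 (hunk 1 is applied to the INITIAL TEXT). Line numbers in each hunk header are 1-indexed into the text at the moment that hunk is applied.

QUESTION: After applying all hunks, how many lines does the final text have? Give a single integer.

Answer: 10

Derivation:
Hunk 1: at line 2 remove [wek,gaean,ruh] add [bseco,obq,dgz] -> 10 lines: saul jswta mvek bseco obq dgz bcqcy rnk eqp dhs
Hunk 2: at line 3 remove [bseco,obq] add [kttj,unw,xda] -> 11 lines: saul jswta mvek kttj unw xda dgz bcqcy rnk eqp dhs
Hunk 3: at line 4 remove [unw,xda,dgz] add [lshz,mgfgb] -> 10 lines: saul jswta mvek kttj lshz mgfgb bcqcy rnk eqp dhs
Hunk 4: at line 4 remove [mgfgb,bcqcy,rnk] add [ustqs,irw,zeyo] -> 10 lines: saul jswta mvek kttj lshz ustqs irw zeyo eqp dhs
Hunk 5: at line 1 remove [mvek] add [qxg] -> 10 lines: saul jswta qxg kttj lshz ustqs irw zeyo eqp dhs
Final line count: 10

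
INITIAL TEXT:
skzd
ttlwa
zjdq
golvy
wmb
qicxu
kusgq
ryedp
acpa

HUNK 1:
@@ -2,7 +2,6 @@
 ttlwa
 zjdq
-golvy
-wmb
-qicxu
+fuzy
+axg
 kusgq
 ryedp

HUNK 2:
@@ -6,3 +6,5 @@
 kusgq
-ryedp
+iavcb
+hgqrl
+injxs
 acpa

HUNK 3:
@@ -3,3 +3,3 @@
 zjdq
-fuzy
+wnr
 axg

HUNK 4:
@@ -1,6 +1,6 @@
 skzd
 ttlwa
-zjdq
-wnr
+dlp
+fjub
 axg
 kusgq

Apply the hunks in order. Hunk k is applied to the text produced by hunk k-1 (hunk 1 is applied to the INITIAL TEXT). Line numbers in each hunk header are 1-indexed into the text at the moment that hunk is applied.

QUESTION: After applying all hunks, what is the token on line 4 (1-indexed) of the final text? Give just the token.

Answer: fjub

Derivation:
Hunk 1: at line 2 remove [golvy,wmb,qicxu] add [fuzy,axg] -> 8 lines: skzd ttlwa zjdq fuzy axg kusgq ryedp acpa
Hunk 2: at line 6 remove [ryedp] add [iavcb,hgqrl,injxs] -> 10 lines: skzd ttlwa zjdq fuzy axg kusgq iavcb hgqrl injxs acpa
Hunk 3: at line 3 remove [fuzy] add [wnr] -> 10 lines: skzd ttlwa zjdq wnr axg kusgq iavcb hgqrl injxs acpa
Hunk 4: at line 1 remove [zjdq,wnr] add [dlp,fjub] -> 10 lines: skzd ttlwa dlp fjub axg kusgq iavcb hgqrl injxs acpa
Final line 4: fjub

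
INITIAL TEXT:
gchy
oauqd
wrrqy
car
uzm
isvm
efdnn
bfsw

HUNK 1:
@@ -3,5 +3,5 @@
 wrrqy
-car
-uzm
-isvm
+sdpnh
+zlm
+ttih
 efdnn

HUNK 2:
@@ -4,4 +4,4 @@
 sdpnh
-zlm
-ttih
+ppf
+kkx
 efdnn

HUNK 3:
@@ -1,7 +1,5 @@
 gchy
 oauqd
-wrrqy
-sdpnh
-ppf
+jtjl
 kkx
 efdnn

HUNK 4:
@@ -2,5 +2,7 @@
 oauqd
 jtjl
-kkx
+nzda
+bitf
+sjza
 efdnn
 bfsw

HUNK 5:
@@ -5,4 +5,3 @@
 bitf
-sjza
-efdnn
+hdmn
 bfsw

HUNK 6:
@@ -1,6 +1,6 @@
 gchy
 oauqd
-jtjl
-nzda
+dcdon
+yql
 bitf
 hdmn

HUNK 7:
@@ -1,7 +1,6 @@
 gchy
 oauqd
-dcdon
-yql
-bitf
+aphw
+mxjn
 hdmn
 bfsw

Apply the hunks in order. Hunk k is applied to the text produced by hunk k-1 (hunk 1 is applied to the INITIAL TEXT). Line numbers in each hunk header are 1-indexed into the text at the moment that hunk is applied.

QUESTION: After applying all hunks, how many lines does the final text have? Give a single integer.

Answer: 6

Derivation:
Hunk 1: at line 3 remove [car,uzm,isvm] add [sdpnh,zlm,ttih] -> 8 lines: gchy oauqd wrrqy sdpnh zlm ttih efdnn bfsw
Hunk 2: at line 4 remove [zlm,ttih] add [ppf,kkx] -> 8 lines: gchy oauqd wrrqy sdpnh ppf kkx efdnn bfsw
Hunk 3: at line 1 remove [wrrqy,sdpnh,ppf] add [jtjl] -> 6 lines: gchy oauqd jtjl kkx efdnn bfsw
Hunk 4: at line 2 remove [kkx] add [nzda,bitf,sjza] -> 8 lines: gchy oauqd jtjl nzda bitf sjza efdnn bfsw
Hunk 5: at line 5 remove [sjza,efdnn] add [hdmn] -> 7 lines: gchy oauqd jtjl nzda bitf hdmn bfsw
Hunk 6: at line 1 remove [jtjl,nzda] add [dcdon,yql] -> 7 lines: gchy oauqd dcdon yql bitf hdmn bfsw
Hunk 7: at line 1 remove [dcdon,yql,bitf] add [aphw,mxjn] -> 6 lines: gchy oauqd aphw mxjn hdmn bfsw
Final line count: 6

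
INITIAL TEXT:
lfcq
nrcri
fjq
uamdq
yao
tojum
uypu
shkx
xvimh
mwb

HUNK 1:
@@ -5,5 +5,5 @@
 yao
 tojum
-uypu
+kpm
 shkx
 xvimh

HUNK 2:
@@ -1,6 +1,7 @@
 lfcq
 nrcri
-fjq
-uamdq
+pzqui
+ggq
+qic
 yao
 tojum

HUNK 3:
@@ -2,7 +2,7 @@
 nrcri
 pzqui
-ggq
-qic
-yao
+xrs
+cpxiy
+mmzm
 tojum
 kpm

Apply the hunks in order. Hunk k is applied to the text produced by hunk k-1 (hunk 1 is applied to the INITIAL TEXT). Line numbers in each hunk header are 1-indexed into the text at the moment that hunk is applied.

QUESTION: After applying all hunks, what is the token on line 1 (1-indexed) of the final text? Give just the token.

Hunk 1: at line 5 remove [uypu] add [kpm] -> 10 lines: lfcq nrcri fjq uamdq yao tojum kpm shkx xvimh mwb
Hunk 2: at line 1 remove [fjq,uamdq] add [pzqui,ggq,qic] -> 11 lines: lfcq nrcri pzqui ggq qic yao tojum kpm shkx xvimh mwb
Hunk 3: at line 2 remove [ggq,qic,yao] add [xrs,cpxiy,mmzm] -> 11 lines: lfcq nrcri pzqui xrs cpxiy mmzm tojum kpm shkx xvimh mwb
Final line 1: lfcq

Answer: lfcq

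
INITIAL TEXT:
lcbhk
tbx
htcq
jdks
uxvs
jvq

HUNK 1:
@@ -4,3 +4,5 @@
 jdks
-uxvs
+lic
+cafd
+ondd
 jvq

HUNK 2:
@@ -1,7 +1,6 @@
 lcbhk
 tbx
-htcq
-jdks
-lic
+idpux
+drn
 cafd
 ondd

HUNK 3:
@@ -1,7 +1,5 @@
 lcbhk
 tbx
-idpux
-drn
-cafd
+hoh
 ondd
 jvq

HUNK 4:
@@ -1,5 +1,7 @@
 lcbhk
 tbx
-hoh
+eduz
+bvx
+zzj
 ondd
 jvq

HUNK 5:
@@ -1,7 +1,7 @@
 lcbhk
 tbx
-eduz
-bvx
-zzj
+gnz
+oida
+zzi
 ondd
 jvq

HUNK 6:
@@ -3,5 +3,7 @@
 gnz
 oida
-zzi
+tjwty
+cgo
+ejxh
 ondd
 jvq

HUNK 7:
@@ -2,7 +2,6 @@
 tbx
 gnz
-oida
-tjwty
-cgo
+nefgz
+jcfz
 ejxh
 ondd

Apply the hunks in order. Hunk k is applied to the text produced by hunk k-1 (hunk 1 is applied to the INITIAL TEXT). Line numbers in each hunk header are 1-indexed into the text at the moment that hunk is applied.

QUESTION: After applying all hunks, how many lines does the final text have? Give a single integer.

Hunk 1: at line 4 remove [uxvs] add [lic,cafd,ondd] -> 8 lines: lcbhk tbx htcq jdks lic cafd ondd jvq
Hunk 2: at line 1 remove [htcq,jdks,lic] add [idpux,drn] -> 7 lines: lcbhk tbx idpux drn cafd ondd jvq
Hunk 3: at line 1 remove [idpux,drn,cafd] add [hoh] -> 5 lines: lcbhk tbx hoh ondd jvq
Hunk 4: at line 1 remove [hoh] add [eduz,bvx,zzj] -> 7 lines: lcbhk tbx eduz bvx zzj ondd jvq
Hunk 5: at line 1 remove [eduz,bvx,zzj] add [gnz,oida,zzi] -> 7 lines: lcbhk tbx gnz oida zzi ondd jvq
Hunk 6: at line 3 remove [zzi] add [tjwty,cgo,ejxh] -> 9 lines: lcbhk tbx gnz oida tjwty cgo ejxh ondd jvq
Hunk 7: at line 2 remove [oida,tjwty,cgo] add [nefgz,jcfz] -> 8 lines: lcbhk tbx gnz nefgz jcfz ejxh ondd jvq
Final line count: 8

Answer: 8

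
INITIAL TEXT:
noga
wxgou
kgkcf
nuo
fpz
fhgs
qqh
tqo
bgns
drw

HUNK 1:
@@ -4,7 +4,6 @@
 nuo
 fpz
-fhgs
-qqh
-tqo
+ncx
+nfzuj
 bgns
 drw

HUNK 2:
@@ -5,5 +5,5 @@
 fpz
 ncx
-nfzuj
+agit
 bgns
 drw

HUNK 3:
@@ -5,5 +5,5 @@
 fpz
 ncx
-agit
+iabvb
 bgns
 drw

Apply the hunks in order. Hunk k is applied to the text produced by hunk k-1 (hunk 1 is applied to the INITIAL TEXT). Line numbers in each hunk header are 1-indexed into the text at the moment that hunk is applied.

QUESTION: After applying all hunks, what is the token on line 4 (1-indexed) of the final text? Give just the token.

Answer: nuo

Derivation:
Hunk 1: at line 4 remove [fhgs,qqh,tqo] add [ncx,nfzuj] -> 9 lines: noga wxgou kgkcf nuo fpz ncx nfzuj bgns drw
Hunk 2: at line 5 remove [nfzuj] add [agit] -> 9 lines: noga wxgou kgkcf nuo fpz ncx agit bgns drw
Hunk 3: at line 5 remove [agit] add [iabvb] -> 9 lines: noga wxgou kgkcf nuo fpz ncx iabvb bgns drw
Final line 4: nuo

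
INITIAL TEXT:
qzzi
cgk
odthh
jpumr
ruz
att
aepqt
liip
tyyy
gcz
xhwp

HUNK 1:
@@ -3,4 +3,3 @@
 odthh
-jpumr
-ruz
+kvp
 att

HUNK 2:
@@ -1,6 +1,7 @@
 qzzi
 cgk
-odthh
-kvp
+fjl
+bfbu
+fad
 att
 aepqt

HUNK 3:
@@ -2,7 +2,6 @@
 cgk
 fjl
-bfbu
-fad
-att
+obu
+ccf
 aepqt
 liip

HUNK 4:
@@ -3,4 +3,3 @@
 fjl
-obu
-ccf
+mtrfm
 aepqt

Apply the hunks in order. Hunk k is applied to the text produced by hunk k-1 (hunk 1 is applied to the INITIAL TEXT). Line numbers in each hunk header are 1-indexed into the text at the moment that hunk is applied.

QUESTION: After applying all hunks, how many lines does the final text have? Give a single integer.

Answer: 9

Derivation:
Hunk 1: at line 3 remove [jpumr,ruz] add [kvp] -> 10 lines: qzzi cgk odthh kvp att aepqt liip tyyy gcz xhwp
Hunk 2: at line 1 remove [odthh,kvp] add [fjl,bfbu,fad] -> 11 lines: qzzi cgk fjl bfbu fad att aepqt liip tyyy gcz xhwp
Hunk 3: at line 2 remove [bfbu,fad,att] add [obu,ccf] -> 10 lines: qzzi cgk fjl obu ccf aepqt liip tyyy gcz xhwp
Hunk 4: at line 3 remove [obu,ccf] add [mtrfm] -> 9 lines: qzzi cgk fjl mtrfm aepqt liip tyyy gcz xhwp
Final line count: 9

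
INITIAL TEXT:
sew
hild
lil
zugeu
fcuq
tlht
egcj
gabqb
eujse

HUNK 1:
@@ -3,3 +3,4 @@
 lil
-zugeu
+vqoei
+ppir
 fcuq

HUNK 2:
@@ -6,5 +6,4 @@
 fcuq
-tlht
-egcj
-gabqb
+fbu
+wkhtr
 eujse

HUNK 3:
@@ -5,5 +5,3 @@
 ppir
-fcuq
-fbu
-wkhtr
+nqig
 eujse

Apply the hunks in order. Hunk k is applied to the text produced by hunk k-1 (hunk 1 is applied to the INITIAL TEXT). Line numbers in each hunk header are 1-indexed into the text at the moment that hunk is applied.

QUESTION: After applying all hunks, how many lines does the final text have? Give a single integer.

Answer: 7

Derivation:
Hunk 1: at line 3 remove [zugeu] add [vqoei,ppir] -> 10 lines: sew hild lil vqoei ppir fcuq tlht egcj gabqb eujse
Hunk 2: at line 6 remove [tlht,egcj,gabqb] add [fbu,wkhtr] -> 9 lines: sew hild lil vqoei ppir fcuq fbu wkhtr eujse
Hunk 3: at line 5 remove [fcuq,fbu,wkhtr] add [nqig] -> 7 lines: sew hild lil vqoei ppir nqig eujse
Final line count: 7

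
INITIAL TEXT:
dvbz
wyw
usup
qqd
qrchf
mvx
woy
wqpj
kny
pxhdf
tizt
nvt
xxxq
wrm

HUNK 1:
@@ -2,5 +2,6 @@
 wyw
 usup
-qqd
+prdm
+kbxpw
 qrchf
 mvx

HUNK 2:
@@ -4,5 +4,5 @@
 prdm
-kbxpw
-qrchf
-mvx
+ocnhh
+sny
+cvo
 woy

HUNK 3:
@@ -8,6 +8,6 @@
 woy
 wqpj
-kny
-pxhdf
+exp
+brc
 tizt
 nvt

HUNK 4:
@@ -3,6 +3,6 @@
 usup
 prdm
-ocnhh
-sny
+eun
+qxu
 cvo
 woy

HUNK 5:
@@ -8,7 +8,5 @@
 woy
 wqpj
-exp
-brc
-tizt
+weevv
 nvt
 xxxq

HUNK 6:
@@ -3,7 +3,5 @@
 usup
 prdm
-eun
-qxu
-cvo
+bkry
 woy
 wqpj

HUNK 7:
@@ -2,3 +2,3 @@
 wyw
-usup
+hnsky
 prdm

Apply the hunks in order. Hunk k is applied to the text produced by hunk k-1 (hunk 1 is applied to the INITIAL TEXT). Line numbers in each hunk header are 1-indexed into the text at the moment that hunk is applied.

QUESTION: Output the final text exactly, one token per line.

Hunk 1: at line 2 remove [qqd] add [prdm,kbxpw] -> 15 lines: dvbz wyw usup prdm kbxpw qrchf mvx woy wqpj kny pxhdf tizt nvt xxxq wrm
Hunk 2: at line 4 remove [kbxpw,qrchf,mvx] add [ocnhh,sny,cvo] -> 15 lines: dvbz wyw usup prdm ocnhh sny cvo woy wqpj kny pxhdf tizt nvt xxxq wrm
Hunk 3: at line 8 remove [kny,pxhdf] add [exp,brc] -> 15 lines: dvbz wyw usup prdm ocnhh sny cvo woy wqpj exp brc tizt nvt xxxq wrm
Hunk 4: at line 3 remove [ocnhh,sny] add [eun,qxu] -> 15 lines: dvbz wyw usup prdm eun qxu cvo woy wqpj exp brc tizt nvt xxxq wrm
Hunk 5: at line 8 remove [exp,brc,tizt] add [weevv] -> 13 lines: dvbz wyw usup prdm eun qxu cvo woy wqpj weevv nvt xxxq wrm
Hunk 6: at line 3 remove [eun,qxu,cvo] add [bkry] -> 11 lines: dvbz wyw usup prdm bkry woy wqpj weevv nvt xxxq wrm
Hunk 7: at line 2 remove [usup] add [hnsky] -> 11 lines: dvbz wyw hnsky prdm bkry woy wqpj weevv nvt xxxq wrm

Answer: dvbz
wyw
hnsky
prdm
bkry
woy
wqpj
weevv
nvt
xxxq
wrm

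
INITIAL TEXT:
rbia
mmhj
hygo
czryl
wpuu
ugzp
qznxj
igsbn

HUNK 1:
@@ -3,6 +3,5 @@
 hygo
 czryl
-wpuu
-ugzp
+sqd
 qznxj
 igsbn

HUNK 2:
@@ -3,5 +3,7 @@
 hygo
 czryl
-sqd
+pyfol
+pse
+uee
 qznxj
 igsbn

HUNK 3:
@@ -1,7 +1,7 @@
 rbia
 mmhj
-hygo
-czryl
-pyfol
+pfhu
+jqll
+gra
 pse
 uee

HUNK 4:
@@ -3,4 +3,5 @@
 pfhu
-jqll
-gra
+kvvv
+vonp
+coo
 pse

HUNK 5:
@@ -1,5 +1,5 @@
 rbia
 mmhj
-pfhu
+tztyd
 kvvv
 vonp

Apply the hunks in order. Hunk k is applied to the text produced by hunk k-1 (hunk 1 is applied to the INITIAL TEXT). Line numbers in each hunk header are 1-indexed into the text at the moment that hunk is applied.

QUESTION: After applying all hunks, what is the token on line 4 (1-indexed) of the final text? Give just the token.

Answer: kvvv

Derivation:
Hunk 1: at line 3 remove [wpuu,ugzp] add [sqd] -> 7 lines: rbia mmhj hygo czryl sqd qznxj igsbn
Hunk 2: at line 3 remove [sqd] add [pyfol,pse,uee] -> 9 lines: rbia mmhj hygo czryl pyfol pse uee qznxj igsbn
Hunk 3: at line 1 remove [hygo,czryl,pyfol] add [pfhu,jqll,gra] -> 9 lines: rbia mmhj pfhu jqll gra pse uee qznxj igsbn
Hunk 4: at line 3 remove [jqll,gra] add [kvvv,vonp,coo] -> 10 lines: rbia mmhj pfhu kvvv vonp coo pse uee qznxj igsbn
Hunk 5: at line 1 remove [pfhu] add [tztyd] -> 10 lines: rbia mmhj tztyd kvvv vonp coo pse uee qznxj igsbn
Final line 4: kvvv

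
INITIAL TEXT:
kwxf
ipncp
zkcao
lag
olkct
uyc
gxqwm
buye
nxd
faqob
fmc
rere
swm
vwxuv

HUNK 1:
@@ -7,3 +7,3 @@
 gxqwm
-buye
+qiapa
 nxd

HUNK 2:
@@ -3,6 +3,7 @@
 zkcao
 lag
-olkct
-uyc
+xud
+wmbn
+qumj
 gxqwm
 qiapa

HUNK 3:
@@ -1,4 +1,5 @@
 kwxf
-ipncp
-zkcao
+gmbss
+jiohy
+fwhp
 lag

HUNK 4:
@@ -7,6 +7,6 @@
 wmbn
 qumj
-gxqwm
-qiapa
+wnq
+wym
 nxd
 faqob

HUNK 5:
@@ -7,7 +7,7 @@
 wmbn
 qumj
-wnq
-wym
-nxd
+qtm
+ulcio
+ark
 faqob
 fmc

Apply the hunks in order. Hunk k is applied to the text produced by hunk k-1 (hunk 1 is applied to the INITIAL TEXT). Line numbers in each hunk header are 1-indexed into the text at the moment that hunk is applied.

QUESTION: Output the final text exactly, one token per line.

Hunk 1: at line 7 remove [buye] add [qiapa] -> 14 lines: kwxf ipncp zkcao lag olkct uyc gxqwm qiapa nxd faqob fmc rere swm vwxuv
Hunk 2: at line 3 remove [olkct,uyc] add [xud,wmbn,qumj] -> 15 lines: kwxf ipncp zkcao lag xud wmbn qumj gxqwm qiapa nxd faqob fmc rere swm vwxuv
Hunk 3: at line 1 remove [ipncp,zkcao] add [gmbss,jiohy,fwhp] -> 16 lines: kwxf gmbss jiohy fwhp lag xud wmbn qumj gxqwm qiapa nxd faqob fmc rere swm vwxuv
Hunk 4: at line 7 remove [gxqwm,qiapa] add [wnq,wym] -> 16 lines: kwxf gmbss jiohy fwhp lag xud wmbn qumj wnq wym nxd faqob fmc rere swm vwxuv
Hunk 5: at line 7 remove [wnq,wym,nxd] add [qtm,ulcio,ark] -> 16 lines: kwxf gmbss jiohy fwhp lag xud wmbn qumj qtm ulcio ark faqob fmc rere swm vwxuv

Answer: kwxf
gmbss
jiohy
fwhp
lag
xud
wmbn
qumj
qtm
ulcio
ark
faqob
fmc
rere
swm
vwxuv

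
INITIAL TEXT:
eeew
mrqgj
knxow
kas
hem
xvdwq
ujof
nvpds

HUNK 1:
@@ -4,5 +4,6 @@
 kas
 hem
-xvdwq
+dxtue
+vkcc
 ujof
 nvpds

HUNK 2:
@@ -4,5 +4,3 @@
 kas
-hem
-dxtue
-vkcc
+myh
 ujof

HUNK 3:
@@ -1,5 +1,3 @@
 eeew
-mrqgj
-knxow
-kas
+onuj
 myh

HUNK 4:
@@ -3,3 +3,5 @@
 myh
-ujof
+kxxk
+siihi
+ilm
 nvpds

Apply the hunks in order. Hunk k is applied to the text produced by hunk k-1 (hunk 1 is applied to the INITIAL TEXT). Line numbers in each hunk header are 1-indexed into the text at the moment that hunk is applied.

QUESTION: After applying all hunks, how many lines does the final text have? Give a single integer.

Hunk 1: at line 4 remove [xvdwq] add [dxtue,vkcc] -> 9 lines: eeew mrqgj knxow kas hem dxtue vkcc ujof nvpds
Hunk 2: at line 4 remove [hem,dxtue,vkcc] add [myh] -> 7 lines: eeew mrqgj knxow kas myh ujof nvpds
Hunk 3: at line 1 remove [mrqgj,knxow,kas] add [onuj] -> 5 lines: eeew onuj myh ujof nvpds
Hunk 4: at line 3 remove [ujof] add [kxxk,siihi,ilm] -> 7 lines: eeew onuj myh kxxk siihi ilm nvpds
Final line count: 7

Answer: 7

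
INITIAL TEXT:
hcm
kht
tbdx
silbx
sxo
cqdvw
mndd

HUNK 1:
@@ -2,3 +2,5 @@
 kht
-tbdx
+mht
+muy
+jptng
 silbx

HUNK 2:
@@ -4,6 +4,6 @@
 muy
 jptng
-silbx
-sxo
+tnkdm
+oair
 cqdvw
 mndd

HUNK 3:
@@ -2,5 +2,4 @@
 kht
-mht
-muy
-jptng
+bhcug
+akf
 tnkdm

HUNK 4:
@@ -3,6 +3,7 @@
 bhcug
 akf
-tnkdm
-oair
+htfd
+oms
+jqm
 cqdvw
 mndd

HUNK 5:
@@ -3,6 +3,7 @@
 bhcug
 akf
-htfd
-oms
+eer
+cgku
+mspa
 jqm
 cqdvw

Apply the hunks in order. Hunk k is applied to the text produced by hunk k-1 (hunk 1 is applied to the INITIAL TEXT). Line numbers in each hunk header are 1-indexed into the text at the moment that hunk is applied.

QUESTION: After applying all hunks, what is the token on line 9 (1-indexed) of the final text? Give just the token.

Answer: cqdvw

Derivation:
Hunk 1: at line 2 remove [tbdx] add [mht,muy,jptng] -> 9 lines: hcm kht mht muy jptng silbx sxo cqdvw mndd
Hunk 2: at line 4 remove [silbx,sxo] add [tnkdm,oair] -> 9 lines: hcm kht mht muy jptng tnkdm oair cqdvw mndd
Hunk 3: at line 2 remove [mht,muy,jptng] add [bhcug,akf] -> 8 lines: hcm kht bhcug akf tnkdm oair cqdvw mndd
Hunk 4: at line 3 remove [tnkdm,oair] add [htfd,oms,jqm] -> 9 lines: hcm kht bhcug akf htfd oms jqm cqdvw mndd
Hunk 5: at line 3 remove [htfd,oms] add [eer,cgku,mspa] -> 10 lines: hcm kht bhcug akf eer cgku mspa jqm cqdvw mndd
Final line 9: cqdvw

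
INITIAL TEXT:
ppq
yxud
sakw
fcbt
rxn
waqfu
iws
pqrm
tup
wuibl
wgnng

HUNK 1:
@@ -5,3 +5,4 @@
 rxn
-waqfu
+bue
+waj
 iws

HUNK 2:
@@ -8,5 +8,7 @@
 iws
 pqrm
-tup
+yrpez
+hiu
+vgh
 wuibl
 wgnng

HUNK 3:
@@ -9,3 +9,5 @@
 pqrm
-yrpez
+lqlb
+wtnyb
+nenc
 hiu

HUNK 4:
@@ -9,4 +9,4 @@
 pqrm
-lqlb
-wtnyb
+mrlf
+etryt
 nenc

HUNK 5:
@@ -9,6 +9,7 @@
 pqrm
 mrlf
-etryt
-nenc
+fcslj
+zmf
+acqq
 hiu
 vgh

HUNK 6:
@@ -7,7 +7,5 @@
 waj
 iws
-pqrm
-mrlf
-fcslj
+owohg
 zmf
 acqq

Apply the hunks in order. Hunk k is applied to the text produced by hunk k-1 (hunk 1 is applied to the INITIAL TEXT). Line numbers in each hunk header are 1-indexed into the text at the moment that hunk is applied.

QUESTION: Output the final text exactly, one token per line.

Answer: ppq
yxud
sakw
fcbt
rxn
bue
waj
iws
owohg
zmf
acqq
hiu
vgh
wuibl
wgnng

Derivation:
Hunk 1: at line 5 remove [waqfu] add [bue,waj] -> 12 lines: ppq yxud sakw fcbt rxn bue waj iws pqrm tup wuibl wgnng
Hunk 2: at line 8 remove [tup] add [yrpez,hiu,vgh] -> 14 lines: ppq yxud sakw fcbt rxn bue waj iws pqrm yrpez hiu vgh wuibl wgnng
Hunk 3: at line 9 remove [yrpez] add [lqlb,wtnyb,nenc] -> 16 lines: ppq yxud sakw fcbt rxn bue waj iws pqrm lqlb wtnyb nenc hiu vgh wuibl wgnng
Hunk 4: at line 9 remove [lqlb,wtnyb] add [mrlf,etryt] -> 16 lines: ppq yxud sakw fcbt rxn bue waj iws pqrm mrlf etryt nenc hiu vgh wuibl wgnng
Hunk 5: at line 9 remove [etryt,nenc] add [fcslj,zmf,acqq] -> 17 lines: ppq yxud sakw fcbt rxn bue waj iws pqrm mrlf fcslj zmf acqq hiu vgh wuibl wgnng
Hunk 6: at line 7 remove [pqrm,mrlf,fcslj] add [owohg] -> 15 lines: ppq yxud sakw fcbt rxn bue waj iws owohg zmf acqq hiu vgh wuibl wgnng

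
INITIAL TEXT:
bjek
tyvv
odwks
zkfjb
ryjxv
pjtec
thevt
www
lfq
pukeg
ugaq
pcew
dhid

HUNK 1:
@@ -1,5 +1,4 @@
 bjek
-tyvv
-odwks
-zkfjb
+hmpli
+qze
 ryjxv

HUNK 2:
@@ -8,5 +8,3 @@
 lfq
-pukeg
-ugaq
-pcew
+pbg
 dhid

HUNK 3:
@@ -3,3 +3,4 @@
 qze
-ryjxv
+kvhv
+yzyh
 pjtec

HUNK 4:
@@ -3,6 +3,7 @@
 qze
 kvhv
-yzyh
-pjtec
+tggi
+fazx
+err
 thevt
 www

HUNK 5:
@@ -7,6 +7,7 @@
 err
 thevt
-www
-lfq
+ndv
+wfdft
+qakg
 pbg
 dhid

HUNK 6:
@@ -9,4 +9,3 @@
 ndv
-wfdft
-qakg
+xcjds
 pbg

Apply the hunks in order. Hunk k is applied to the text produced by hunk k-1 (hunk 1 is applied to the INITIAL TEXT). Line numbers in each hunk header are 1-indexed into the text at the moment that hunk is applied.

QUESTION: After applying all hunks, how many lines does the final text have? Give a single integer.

Answer: 12

Derivation:
Hunk 1: at line 1 remove [tyvv,odwks,zkfjb] add [hmpli,qze] -> 12 lines: bjek hmpli qze ryjxv pjtec thevt www lfq pukeg ugaq pcew dhid
Hunk 2: at line 8 remove [pukeg,ugaq,pcew] add [pbg] -> 10 lines: bjek hmpli qze ryjxv pjtec thevt www lfq pbg dhid
Hunk 3: at line 3 remove [ryjxv] add [kvhv,yzyh] -> 11 lines: bjek hmpli qze kvhv yzyh pjtec thevt www lfq pbg dhid
Hunk 4: at line 3 remove [yzyh,pjtec] add [tggi,fazx,err] -> 12 lines: bjek hmpli qze kvhv tggi fazx err thevt www lfq pbg dhid
Hunk 5: at line 7 remove [www,lfq] add [ndv,wfdft,qakg] -> 13 lines: bjek hmpli qze kvhv tggi fazx err thevt ndv wfdft qakg pbg dhid
Hunk 6: at line 9 remove [wfdft,qakg] add [xcjds] -> 12 lines: bjek hmpli qze kvhv tggi fazx err thevt ndv xcjds pbg dhid
Final line count: 12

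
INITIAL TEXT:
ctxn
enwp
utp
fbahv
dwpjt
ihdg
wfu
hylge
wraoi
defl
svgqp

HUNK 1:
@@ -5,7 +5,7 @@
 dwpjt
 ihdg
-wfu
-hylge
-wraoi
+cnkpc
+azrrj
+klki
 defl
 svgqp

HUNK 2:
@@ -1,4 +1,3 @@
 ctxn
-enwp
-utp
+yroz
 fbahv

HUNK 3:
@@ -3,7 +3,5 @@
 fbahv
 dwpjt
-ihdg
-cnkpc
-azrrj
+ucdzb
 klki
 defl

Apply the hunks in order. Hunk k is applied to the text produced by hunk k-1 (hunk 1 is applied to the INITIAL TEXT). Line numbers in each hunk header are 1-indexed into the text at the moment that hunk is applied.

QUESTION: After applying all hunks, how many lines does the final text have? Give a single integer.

Hunk 1: at line 5 remove [wfu,hylge,wraoi] add [cnkpc,azrrj,klki] -> 11 lines: ctxn enwp utp fbahv dwpjt ihdg cnkpc azrrj klki defl svgqp
Hunk 2: at line 1 remove [enwp,utp] add [yroz] -> 10 lines: ctxn yroz fbahv dwpjt ihdg cnkpc azrrj klki defl svgqp
Hunk 3: at line 3 remove [ihdg,cnkpc,azrrj] add [ucdzb] -> 8 lines: ctxn yroz fbahv dwpjt ucdzb klki defl svgqp
Final line count: 8

Answer: 8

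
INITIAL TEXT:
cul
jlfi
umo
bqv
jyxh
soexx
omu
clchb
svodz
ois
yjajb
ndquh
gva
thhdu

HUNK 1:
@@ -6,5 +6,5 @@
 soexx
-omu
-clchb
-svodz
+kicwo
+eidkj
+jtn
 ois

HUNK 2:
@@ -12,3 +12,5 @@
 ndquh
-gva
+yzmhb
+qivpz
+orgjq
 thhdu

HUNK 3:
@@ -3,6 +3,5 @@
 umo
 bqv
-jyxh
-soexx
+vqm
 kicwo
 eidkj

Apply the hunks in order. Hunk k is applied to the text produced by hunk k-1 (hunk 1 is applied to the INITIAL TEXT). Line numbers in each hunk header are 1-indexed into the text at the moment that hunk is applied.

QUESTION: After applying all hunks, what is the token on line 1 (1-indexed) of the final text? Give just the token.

Hunk 1: at line 6 remove [omu,clchb,svodz] add [kicwo,eidkj,jtn] -> 14 lines: cul jlfi umo bqv jyxh soexx kicwo eidkj jtn ois yjajb ndquh gva thhdu
Hunk 2: at line 12 remove [gva] add [yzmhb,qivpz,orgjq] -> 16 lines: cul jlfi umo bqv jyxh soexx kicwo eidkj jtn ois yjajb ndquh yzmhb qivpz orgjq thhdu
Hunk 3: at line 3 remove [jyxh,soexx] add [vqm] -> 15 lines: cul jlfi umo bqv vqm kicwo eidkj jtn ois yjajb ndquh yzmhb qivpz orgjq thhdu
Final line 1: cul

Answer: cul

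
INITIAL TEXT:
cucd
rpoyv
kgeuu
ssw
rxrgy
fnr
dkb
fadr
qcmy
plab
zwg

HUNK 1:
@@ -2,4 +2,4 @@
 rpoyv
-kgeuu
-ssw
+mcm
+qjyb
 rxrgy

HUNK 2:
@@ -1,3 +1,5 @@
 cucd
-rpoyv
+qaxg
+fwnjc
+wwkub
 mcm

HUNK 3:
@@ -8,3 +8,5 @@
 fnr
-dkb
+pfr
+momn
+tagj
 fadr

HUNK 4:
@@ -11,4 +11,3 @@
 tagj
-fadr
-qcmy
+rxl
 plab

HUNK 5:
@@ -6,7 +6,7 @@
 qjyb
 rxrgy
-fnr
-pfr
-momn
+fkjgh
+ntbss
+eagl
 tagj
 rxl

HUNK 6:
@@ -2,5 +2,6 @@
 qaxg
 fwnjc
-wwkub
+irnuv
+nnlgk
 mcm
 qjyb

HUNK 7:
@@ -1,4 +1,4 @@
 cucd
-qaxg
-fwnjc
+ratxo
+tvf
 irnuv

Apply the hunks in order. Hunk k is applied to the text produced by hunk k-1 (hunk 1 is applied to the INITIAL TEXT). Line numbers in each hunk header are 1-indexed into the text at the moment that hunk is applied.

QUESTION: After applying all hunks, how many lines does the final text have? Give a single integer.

Hunk 1: at line 2 remove [kgeuu,ssw] add [mcm,qjyb] -> 11 lines: cucd rpoyv mcm qjyb rxrgy fnr dkb fadr qcmy plab zwg
Hunk 2: at line 1 remove [rpoyv] add [qaxg,fwnjc,wwkub] -> 13 lines: cucd qaxg fwnjc wwkub mcm qjyb rxrgy fnr dkb fadr qcmy plab zwg
Hunk 3: at line 8 remove [dkb] add [pfr,momn,tagj] -> 15 lines: cucd qaxg fwnjc wwkub mcm qjyb rxrgy fnr pfr momn tagj fadr qcmy plab zwg
Hunk 4: at line 11 remove [fadr,qcmy] add [rxl] -> 14 lines: cucd qaxg fwnjc wwkub mcm qjyb rxrgy fnr pfr momn tagj rxl plab zwg
Hunk 5: at line 6 remove [fnr,pfr,momn] add [fkjgh,ntbss,eagl] -> 14 lines: cucd qaxg fwnjc wwkub mcm qjyb rxrgy fkjgh ntbss eagl tagj rxl plab zwg
Hunk 6: at line 2 remove [wwkub] add [irnuv,nnlgk] -> 15 lines: cucd qaxg fwnjc irnuv nnlgk mcm qjyb rxrgy fkjgh ntbss eagl tagj rxl plab zwg
Hunk 7: at line 1 remove [qaxg,fwnjc] add [ratxo,tvf] -> 15 lines: cucd ratxo tvf irnuv nnlgk mcm qjyb rxrgy fkjgh ntbss eagl tagj rxl plab zwg
Final line count: 15

Answer: 15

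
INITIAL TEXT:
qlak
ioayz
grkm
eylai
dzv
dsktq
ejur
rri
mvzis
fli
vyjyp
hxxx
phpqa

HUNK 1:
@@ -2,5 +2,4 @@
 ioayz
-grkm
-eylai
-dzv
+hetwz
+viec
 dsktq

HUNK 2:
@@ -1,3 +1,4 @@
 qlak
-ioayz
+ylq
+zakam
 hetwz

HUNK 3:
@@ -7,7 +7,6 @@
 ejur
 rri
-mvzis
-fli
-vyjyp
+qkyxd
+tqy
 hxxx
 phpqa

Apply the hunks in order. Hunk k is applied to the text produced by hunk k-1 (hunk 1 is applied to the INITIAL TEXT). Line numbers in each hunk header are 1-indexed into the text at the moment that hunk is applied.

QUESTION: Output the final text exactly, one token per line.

Hunk 1: at line 2 remove [grkm,eylai,dzv] add [hetwz,viec] -> 12 lines: qlak ioayz hetwz viec dsktq ejur rri mvzis fli vyjyp hxxx phpqa
Hunk 2: at line 1 remove [ioayz] add [ylq,zakam] -> 13 lines: qlak ylq zakam hetwz viec dsktq ejur rri mvzis fli vyjyp hxxx phpqa
Hunk 3: at line 7 remove [mvzis,fli,vyjyp] add [qkyxd,tqy] -> 12 lines: qlak ylq zakam hetwz viec dsktq ejur rri qkyxd tqy hxxx phpqa

Answer: qlak
ylq
zakam
hetwz
viec
dsktq
ejur
rri
qkyxd
tqy
hxxx
phpqa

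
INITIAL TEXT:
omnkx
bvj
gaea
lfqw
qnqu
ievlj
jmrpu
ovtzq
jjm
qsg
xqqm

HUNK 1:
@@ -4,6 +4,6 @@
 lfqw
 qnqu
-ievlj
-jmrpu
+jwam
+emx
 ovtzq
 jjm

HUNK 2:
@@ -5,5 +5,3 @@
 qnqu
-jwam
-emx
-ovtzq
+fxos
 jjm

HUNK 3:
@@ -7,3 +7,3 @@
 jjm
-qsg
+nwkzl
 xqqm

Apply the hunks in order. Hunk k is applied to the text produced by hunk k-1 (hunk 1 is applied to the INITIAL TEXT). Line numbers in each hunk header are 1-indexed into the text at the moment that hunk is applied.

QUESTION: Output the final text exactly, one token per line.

Hunk 1: at line 4 remove [ievlj,jmrpu] add [jwam,emx] -> 11 lines: omnkx bvj gaea lfqw qnqu jwam emx ovtzq jjm qsg xqqm
Hunk 2: at line 5 remove [jwam,emx,ovtzq] add [fxos] -> 9 lines: omnkx bvj gaea lfqw qnqu fxos jjm qsg xqqm
Hunk 3: at line 7 remove [qsg] add [nwkzl] -> 9 lines: omnkx bvj gaea lfqw qnqu fxos jjm nwkzl xqqm

Answer: omnkx
bvj
gaea
lfqw
qnqu
fxos
jjm
nwkzl
xqqm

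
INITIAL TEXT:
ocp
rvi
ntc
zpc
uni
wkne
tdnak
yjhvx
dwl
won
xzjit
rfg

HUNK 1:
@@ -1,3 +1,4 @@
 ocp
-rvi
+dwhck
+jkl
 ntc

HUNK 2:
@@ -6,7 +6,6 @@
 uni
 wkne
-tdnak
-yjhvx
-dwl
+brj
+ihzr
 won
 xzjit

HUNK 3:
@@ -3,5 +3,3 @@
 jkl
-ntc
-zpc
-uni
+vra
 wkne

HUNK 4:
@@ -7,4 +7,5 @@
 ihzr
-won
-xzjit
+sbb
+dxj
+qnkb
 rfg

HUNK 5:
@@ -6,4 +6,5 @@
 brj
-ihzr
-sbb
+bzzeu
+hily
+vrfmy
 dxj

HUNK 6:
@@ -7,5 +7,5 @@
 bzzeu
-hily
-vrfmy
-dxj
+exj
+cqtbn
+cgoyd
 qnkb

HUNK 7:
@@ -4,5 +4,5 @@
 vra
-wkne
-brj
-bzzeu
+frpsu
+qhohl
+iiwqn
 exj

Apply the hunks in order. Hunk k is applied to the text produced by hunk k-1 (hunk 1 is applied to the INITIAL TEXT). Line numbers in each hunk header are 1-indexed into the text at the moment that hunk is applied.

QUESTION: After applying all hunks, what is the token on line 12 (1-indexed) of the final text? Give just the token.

Answer: rfg

Derivation:
Hunk 1: at line 1 remove [rvi] add [dwhck,jkl] -> 13 lines: ocp dwhck jkl ntc zpc uni wkne tdnak yjhvx dwl won xzjit rfg
Hunk 2: at line 6 remove [tdnak,yjhvx,dwl] add [brj,ihzr] -> 12 lines: ocp dwhck jkl ntc zpc uni wkne brj ihzr won xzjit rfg
Hunk 3: at line 3 remove [ntc,zpc,uni] add [vra] -> 10 lines: ocp dwhck jkl vra wkne brj ihzr won xzjit rfg
Hunk 4: at line 7 remove [won,xzjit] add [sbb,dxj,qnkb] -> 11 lines: ocp dwhck jkl vra wkne brj ihzr sbb dxj qnkb rfg
Hunk 5: at line 6 remove [ihzr,sbb] add [bzzeu,hily,vrfmy] -> 12 lines: ocp dwhck jkl vra wkne brj bzzeu hily vrfmy dxj qnkb rfg
Hunk 6: at line 7 remove [hily,vrfmy,dxj] add [exj,cqtbn,cgoyd] -> 12 lines: ocp dwhck jkl vra wkne brj bzzeu exj cqtbn cgoyd qnkb rfg
Hunk 7: at line 4 remove [wkne,brj,bzzeu] add [frpsu,qhohl,iiwqn] -> 12 lines: ocp dwhck jkl vra frpsu qhohl iiwqn exj cqtbn cgoyd qnkb rfg
Final line 12: rfg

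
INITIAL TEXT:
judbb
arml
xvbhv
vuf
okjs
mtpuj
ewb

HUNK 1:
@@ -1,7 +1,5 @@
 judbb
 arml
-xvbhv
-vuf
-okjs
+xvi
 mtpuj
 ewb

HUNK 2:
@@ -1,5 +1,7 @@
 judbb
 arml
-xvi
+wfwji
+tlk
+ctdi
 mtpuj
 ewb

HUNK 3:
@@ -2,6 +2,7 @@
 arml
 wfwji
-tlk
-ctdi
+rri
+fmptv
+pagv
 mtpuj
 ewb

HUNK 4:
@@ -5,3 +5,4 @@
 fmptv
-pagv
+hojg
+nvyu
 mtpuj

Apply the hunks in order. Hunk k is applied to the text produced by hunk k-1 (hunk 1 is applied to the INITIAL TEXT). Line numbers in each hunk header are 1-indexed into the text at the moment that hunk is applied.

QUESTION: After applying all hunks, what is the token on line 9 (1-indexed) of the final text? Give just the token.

Hunk 1: at line 1 remove [xvbhv,vuf,okjs] add [xvi] -> 5 lines: judbb arml xvi mtpuj ewb
Hunk 2: at line 1 remove [xvi] add [wfwji,tlk,ctdi] -> 7 lines: judbb arml wfwji tlk ctdi mtpuj ewb
Hunk 3: at line 2 remove [tlk,ctdi] add [rri,fmptv,pagv] -> 8 lines: judbb arml wfwji rri fmptv pagv mtpuj ewb
Hunk 4: at line 5 remove [pagv] add [hojg,nvyu] -> 9 lines: judbb arml wfwji rri fmptv hojg nvyu mtpuj ewb
Final line 9: ewb

Answer: ewb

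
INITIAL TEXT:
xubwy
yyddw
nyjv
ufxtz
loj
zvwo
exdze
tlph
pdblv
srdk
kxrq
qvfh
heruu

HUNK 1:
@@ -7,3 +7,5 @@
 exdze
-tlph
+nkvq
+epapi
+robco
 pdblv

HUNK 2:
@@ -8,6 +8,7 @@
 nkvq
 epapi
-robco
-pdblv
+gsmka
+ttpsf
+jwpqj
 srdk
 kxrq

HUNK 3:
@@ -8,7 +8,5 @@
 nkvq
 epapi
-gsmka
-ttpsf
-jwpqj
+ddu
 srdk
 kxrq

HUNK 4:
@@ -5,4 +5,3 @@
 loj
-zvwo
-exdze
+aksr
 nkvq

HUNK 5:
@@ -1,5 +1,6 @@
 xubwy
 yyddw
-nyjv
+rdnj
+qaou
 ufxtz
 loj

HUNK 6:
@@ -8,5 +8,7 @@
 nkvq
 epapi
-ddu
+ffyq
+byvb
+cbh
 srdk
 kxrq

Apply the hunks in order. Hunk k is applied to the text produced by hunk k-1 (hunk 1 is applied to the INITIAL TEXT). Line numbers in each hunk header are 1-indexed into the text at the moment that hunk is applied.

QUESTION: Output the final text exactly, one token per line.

Answer: xubwy
yyddw
rdnj
qaou
ufxtz
loj
aksr
nkvq
epapi
ffyq
byvb
cbh
srdk
kxrq
qvfh
heruu

Derivation:
Hunk 1: at line 7 remove [tlph] add [nkvq,epapi,robco] -> 15 lines: xubwy yyddw nyjv ufxtz loj zvwo exdze nkvq epapi robco pdblv srdk kxrq qvfh heruu
Hunk 2: at line 8 remove [robco,pdblv] add [gsmka,ttpsf,jwpqj] -> 16 lines: xubwy yyddw nyjv ufxtz loj zvwo exdze nkvq epapi gsmka ttpsf jwpqj srdk kxrq qvfh heruu
Hunk 3: at line 8 remove [gsmka,ttpsf,jwpqj] add [ddu] -> 14 lines: xubwy yyddw nyjv ufxtz loj zvwo exdze nkvq epapi ddu srdk kxrq qvfh heruu
Hunk 4: at line 5 remove [zvwo,exdze] add [aksr] -> 13 lines: xubwy yyddw nyjv ufxtz loj aksr nkvq epapi ddu srdk kxrq qvfh heruu
Hunk 5: at line 1 remove [nyjv] add [rdnj,qaou] -> 14 lines: xubwy yyddw rdnj qaou ufxtz loj aksr nkvq epapi ddu srdk kxrq qvfh heruu
Hunk 6: at line 8 remove [ddu] add [ffyq,byvb,cbh] -> 16 lines: xubwy yyddw rdnj qaou ufxtz loj aksr nkvq epapi ffyq byvb cbh srdk kxrq qvfh heruu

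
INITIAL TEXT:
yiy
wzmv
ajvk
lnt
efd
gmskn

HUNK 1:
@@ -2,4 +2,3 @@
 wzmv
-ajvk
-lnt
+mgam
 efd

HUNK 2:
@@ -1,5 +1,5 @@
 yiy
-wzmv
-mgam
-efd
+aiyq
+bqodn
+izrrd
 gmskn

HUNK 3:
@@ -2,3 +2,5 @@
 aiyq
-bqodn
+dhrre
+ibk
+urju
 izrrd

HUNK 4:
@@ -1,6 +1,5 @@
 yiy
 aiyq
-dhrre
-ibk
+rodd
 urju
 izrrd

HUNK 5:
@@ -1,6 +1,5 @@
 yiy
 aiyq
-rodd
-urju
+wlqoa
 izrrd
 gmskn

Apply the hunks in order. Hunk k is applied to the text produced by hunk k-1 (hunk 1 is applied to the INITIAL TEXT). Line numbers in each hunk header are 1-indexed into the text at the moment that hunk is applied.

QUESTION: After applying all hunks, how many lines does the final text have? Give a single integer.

Hunk 1: at line 2 remove [ajvk,lnt] add [mgam] -> 5 lines: yiy wzmv mgam efd gmskn
Hunk 2: at line 1 remove [wzmv,mgam,efd] add [aiyq,bqodn,izrrd] -> 5 lines: yiy aiyq bqodn izrrd gmskn
Hunk 3: at line 2 remove [bqodn] add [dhrre,ibk,urju] -> 7 lines: yiy aiyq dhrre ibk urju izrrd gmskn
Hunk 4: at line 1 remove [dhrre,ibk] add [rodd] -> 6 lines: yiy aiyq rodd urju izrrd gmskn
Hunk 5: at line 1 remove [rodd,urju] add [wlqoa] -> 5 lines: yiy aiyq wlqoa izrrd gmskn
Final line count: 5

Answer: 5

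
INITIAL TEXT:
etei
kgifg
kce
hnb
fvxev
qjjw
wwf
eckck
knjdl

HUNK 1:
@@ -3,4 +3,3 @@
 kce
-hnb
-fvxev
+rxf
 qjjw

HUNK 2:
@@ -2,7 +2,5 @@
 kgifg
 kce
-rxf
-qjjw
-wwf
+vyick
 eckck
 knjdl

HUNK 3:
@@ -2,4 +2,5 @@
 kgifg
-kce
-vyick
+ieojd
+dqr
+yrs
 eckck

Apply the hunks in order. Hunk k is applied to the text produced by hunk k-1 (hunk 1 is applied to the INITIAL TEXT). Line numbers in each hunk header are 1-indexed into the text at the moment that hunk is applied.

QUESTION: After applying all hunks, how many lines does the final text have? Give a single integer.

Hunk 1: at line 3 remove [hnb,fvxev] add [rxf] -> 8 lines: etei kgifg kce rxf qjjw wwf eckck knjdl
Hunk 2: at line 2 remove [rxf,qjjw,wwf] add [vyick] -> 6 lines: etei kgifg kce vyick eckck knjdl
Hunk 3: at line 2 remove [kce,vyick] add [ieojd,dqr,yrs] -> 7 lines: etei kgifg ieojd dqr yrs eckck knjdl
Final line count: 7

Answer: 7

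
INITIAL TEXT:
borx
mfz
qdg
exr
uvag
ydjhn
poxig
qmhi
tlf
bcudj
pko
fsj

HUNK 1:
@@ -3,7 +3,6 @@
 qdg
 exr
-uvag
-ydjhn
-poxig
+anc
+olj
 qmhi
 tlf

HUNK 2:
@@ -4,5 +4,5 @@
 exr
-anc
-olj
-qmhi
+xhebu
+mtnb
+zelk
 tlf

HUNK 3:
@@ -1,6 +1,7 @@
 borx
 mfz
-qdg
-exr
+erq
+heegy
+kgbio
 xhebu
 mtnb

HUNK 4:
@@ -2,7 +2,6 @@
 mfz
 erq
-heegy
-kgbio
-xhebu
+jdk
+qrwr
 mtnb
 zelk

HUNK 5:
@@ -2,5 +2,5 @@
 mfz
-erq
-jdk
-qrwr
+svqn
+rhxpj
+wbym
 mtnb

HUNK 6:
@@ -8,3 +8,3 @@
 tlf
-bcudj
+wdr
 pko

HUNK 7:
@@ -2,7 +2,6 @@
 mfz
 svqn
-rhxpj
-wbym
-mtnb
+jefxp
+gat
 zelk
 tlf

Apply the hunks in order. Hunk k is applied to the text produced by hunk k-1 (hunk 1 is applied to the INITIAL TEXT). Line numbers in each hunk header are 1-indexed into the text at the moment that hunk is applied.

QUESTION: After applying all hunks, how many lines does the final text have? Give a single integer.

Hunk 1: at line 3 remove [uvag,ydjhn,poxig] add [anc,olj] -> 11 lines: borx mfz qdg exr anc olj qmhi tlf bcudj pko fsj
Hunk 2: at line 4 remove [anc,olj,qmhi] add [xhebu,mtnb,zelk] -> 11 lines: borx mfz qdg exr xhebu mtnb zelk tlf bcudj pko fsj
Hunk 3: at line 1 remove [qdg,exr] add [erq,heegy,kgbio] -> 12 lines: borx mfz erq heegy kgbio xhebu mtnb zelk tlf bcudj pko fsj
Hunk 4: at line 2 remove [heegy,kgbio,xhebu] add [jdk,qrwr] -> 11 lines: borx mfz erq jdk qrwr mtnb zelk tlf bcudj pko fsj
Hunk 5: at line 2 remove [erq,jdk,qrwr] add [svqn,rhxpj,wbym] -> 11 lines: borx mfz svqn rhxpj wbym mtnb zelk tlf bcudj pko fsj
Hunk 6: at line 8 remove [bcudj] add [wdr] -> 11 lines: borx mfz svqn rhxpj wbym mtnb zelk tlf wdr pko fsj
Hunk 7: at line 2 remove [rhxpj,wbym,mtnb] add [jefxp,gat] -> 10 lines: borx mfz svqn jefxp gat zelk tlf wdr pko fsj
Final line count: 10

Answer: 10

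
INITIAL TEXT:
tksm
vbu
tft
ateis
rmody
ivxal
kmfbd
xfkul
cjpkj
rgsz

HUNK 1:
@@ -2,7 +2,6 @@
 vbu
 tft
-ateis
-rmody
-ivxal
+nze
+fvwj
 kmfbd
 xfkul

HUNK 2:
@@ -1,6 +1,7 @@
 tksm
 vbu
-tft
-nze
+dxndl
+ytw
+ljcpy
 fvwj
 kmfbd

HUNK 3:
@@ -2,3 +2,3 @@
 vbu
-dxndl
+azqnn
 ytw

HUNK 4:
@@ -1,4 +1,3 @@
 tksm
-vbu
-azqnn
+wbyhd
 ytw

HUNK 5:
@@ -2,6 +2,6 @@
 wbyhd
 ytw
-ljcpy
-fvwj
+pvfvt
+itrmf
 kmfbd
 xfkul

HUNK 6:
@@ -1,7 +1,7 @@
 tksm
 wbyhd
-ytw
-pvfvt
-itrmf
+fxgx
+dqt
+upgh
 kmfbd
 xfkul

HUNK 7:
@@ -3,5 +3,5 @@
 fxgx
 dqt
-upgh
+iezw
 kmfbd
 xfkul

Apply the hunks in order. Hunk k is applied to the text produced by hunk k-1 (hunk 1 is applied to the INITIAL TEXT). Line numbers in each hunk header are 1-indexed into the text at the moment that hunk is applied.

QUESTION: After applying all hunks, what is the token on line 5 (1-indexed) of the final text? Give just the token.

Hunk 1: at line 2 remove [ateis,rmody,ivxal] add [nze,fvwj] -> 9 lines: tksm vbu tft nze fvwj kmfbd xfkul cjpkj rgsz
Hunk 2: at line 1 remove [tft,nze] add [dxndl,ytw,ljcpy] -> 10 lines: tksm vbu dxndl ytw ljcpy fvwj kmfbd xfkul cjpkj rgsz
Hunk 3: at line 2 remove [dxndl] add [azqnn] -> 10 lines: tksm vbu azqnn ytw ljcpy fvwj kmfbd xfkul cjpkj rgsz
Hunk 4: at line 1 remove [vbu,azqnn] add [wbyhd] -> 9 lines: tksm wbyhd ytw ljcpy fvwj kmfbd xfkul cjpkj rgsz
Hunk 5: at line 2 remove [ljcpy,fvwj] add [pvfvt,itrmf] -> 9 lines: tksm wbyhd ytw pvfvt itrmf kmfbd xfkul cjpkj rgsz
Hunk 6: at line 1 remove [ytw,pvfvt,itrmf] add [fxgx,dqt,upgh] -> 9 lines: tksm wbyhd fxgx dqt upgh kmfbd xfkul cjpkj rgsz
Hunk 7: at line 3 remove [upgh] add [iezw] -> 9 lines: tksm wbyhd fxgx dqt iezw kmfbd xfkul cjpkj rgsz
Final line 5: iezw

Answer: iezw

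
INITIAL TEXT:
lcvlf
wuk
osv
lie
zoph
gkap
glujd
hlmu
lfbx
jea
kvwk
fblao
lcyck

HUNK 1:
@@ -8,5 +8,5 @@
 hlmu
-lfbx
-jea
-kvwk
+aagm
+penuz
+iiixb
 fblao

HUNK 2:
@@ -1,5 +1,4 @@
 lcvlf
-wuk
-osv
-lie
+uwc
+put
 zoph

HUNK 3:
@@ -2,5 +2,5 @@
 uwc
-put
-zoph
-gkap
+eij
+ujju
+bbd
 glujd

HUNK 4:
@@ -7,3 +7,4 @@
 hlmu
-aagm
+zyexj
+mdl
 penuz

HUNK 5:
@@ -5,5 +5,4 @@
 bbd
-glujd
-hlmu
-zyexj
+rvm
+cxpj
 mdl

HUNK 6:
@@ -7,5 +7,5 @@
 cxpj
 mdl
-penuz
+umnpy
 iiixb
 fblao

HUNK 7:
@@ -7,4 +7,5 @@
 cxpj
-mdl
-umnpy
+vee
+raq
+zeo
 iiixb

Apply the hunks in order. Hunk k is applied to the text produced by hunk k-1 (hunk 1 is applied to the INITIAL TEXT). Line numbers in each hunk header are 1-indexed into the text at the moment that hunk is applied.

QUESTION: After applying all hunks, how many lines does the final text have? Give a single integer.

Answer: 13

Derivation:
Hunk 1: at line 8 remove [lfbx,jea,kvwk] add [aagm,penuz,iiixb] -> 13 lines: lcvlf wuk osv lie zoph gkap glujd hlmu aagm penuz iiixb fblao lcyck
Hunk 2: at line 1 remove [wuk,osv,lie] add [uwc,put] -> 12 lines: lcvlf uwc put zoph gkap glujd hlmu aagm penuz iiixb fblao lcyck
Hunk 3: at line 2 remove [put,zoph,gkap] add [eij,ujju,bbd] -> 12 lines: lcvlf uwc eij ujju bbd glujd hlmu aagm penuz iiixb fblao lcyck
Hunk 4: at line 7 remove [aagm] add [zyexj,mdl] -> 13 lines: lcvlf uwc eij ujju bbd glujd hlmu zyexj mdl penuz iiixb fblao lcyck
Hunk 5: at line 5 remove [glujd,hlmu,zyexj] add [rvm,cxpj] -> 12 lines: lcvlf uwc eij ujju bbd rvm cxpj mdl penuz iiixb fblao lcyck
Hunk 6: at line 7 remove [penuz] add [umnpy] -> 12 lines: lcvlf uwc eij ujju bbd rvm cxpj mdl umnpy iiixb fblao lcyck
Hunk 7: at line 7 remove [mdl,umnpy] add [vee,raq,zeo] -> 13 lines: lcvlf uwc eij ujju bbd rvm cxpj vee raq zeo iiixb fblao lcyck
Final line count: 13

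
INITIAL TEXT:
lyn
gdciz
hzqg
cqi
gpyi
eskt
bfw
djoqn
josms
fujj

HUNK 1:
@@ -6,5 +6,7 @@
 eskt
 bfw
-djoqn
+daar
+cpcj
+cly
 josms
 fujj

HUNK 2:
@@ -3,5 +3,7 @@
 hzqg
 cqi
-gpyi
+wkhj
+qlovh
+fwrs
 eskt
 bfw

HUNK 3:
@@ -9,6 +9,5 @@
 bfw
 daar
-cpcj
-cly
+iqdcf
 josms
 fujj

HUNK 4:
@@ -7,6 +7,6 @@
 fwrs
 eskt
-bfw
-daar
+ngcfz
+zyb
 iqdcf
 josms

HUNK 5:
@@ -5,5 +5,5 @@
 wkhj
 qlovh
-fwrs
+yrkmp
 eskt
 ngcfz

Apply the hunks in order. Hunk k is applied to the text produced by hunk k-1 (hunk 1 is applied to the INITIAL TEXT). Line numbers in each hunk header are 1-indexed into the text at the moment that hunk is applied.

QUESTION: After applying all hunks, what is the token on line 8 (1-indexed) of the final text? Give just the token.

Answer: eskt

Derivation:
Hunk 1: at line 6 remove [djoqn] add [daar,cpcj,cly] -> 12 lines: lyn gdciz hzqg cqi gpyi eskt bfw daar cpcj cly josms fujj
Hunk 2: at line 3 remove [gpyi] add [wkhj,qlovh,fwrs] -> 14 lines: lyn gdciz hzqg cqi wkhj qlovh fwrs eskt bfw daar cpcj cly josms fujj
Hunk 3: at line 9 remove [cpcj,cly] add [iqdcf] -> 13 lines: lyn gdciz hzqg cqi wkhj qlovh fwrs eskt bfw daar iqdcf josms fujj
Hunk 4: at line 7 remove [bfw,daar] add [ngcfz,zyb] -> 13 lines: lyn gdciz hzqg cqi wkhj qlovh fwrs eskt ngcfz zyb iqdcf josms fujj
Hunk 5: at line 5 remove [fwrs] add [yrkmp] -> 13 lines: lyn gdciz hzqg cqi wkhj qlovh yrkmp eskt ngcfz zyb iqdcf josms fujj
Final line 8: eskt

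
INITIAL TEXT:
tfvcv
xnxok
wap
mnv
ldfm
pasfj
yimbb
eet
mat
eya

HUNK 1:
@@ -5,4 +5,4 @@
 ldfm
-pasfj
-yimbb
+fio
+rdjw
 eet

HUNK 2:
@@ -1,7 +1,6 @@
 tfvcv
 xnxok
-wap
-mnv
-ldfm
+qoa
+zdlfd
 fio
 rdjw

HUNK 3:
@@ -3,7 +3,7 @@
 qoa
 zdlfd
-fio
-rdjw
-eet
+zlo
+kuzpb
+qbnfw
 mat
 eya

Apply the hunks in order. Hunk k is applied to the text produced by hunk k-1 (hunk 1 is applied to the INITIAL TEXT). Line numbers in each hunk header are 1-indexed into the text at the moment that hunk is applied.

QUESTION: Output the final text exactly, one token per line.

Answer: tfvcv
xnxok
qoa
zdlfd
zlo
kuzpb
qbnfw
mat
eya

Derivation:
Hunk 1: at line 5 remove [pasfj,yimbb] add [fio,rdjw] -> 10 lines: tfvcv xnxok wap mnv ldfm fio rdjw eet mat eya
Hunk 2: at line 1 remove [wap,mnv,ldfm] add [qoa,zdlfd] -> 9 lines: tfvcv xnxok qoa zdlfd fio rdjw eet mat eya
Hunk 3: at line 3 remove [fio,rdjw,eet] add [zlo,kuzpb,qbnfw] -> 9 lines: tfvcv xnxok qoa zdlfd zlo kuzpb qbnfw mat eya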